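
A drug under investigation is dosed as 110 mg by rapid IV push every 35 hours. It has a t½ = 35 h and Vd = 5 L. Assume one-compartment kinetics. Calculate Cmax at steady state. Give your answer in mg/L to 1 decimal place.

τ = 35 h = 1 half-life, so f = (1/2)^1 = 0.5.
Accumulation ratio R = 1/(1 − f) = 1/0.5 = 2/1.
Single-dose peak C₀ = D/Vd = 110/5 = 22 mg/L.
Steady-state peak Cmax,ss = C₀·R = 22 × 2/1 ≈ 44.000 mg/L.

44.0 mg/L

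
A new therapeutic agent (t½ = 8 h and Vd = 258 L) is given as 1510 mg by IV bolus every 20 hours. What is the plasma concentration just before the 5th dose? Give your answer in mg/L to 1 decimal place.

1.3 mg/L

f = (1/2)^(τ/t½) = (1/2)^(20/8) ≈ 0.1768.
C₀ = D/Vd = 1510/258 ≈ 5.853 mg/L.
Before the 5th dose, 4 doses have been given. Superposition: Cmin = C₀·(f + f² + … + f^4).
≈ 5.853 × (0.1768 + 0.0313 + 0.0055 + 0.0010) ≈ 5.853 × 0.2146 ≈ 1.256 mg/L.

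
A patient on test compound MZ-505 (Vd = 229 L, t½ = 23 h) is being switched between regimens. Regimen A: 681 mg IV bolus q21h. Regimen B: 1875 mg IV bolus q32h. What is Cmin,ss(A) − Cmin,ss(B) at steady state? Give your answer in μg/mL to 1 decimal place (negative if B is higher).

Regimen A: f = (1/2)^(21/23) ≈ 0.5311; Cmin,ss = (681/229)·f/(1−f) ≈ 3.368 μg/mL.
Regimen B: f = (1/2)^(32/23) ≈ 0.3812; Cmin,ss = (1875/229)·f/(1−f) ≈ 5.044 μg/mL.
Difference ≈ 3.368 − 5.044 ≈ -1.676 μg/mL.

-1.7 μg/mL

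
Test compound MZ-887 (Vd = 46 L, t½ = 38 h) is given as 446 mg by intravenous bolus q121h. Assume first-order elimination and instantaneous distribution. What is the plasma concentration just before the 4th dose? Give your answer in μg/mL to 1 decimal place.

1.2 μg/mL

f = (1/2)^(τ/t½) = (1/2)^(121/38) ≈ 0.1100.
C₀ = D/Vd = 446/46 ≈ 9.696 μg/mL.
Before the 4th dose, 3 doses have been given. Superposition: Cmin = C₀·(f + f² + … + f^3).
≈ 9.696 × (0.1100 + 0.0121 + 0.0013) ≈ 9.696 × 0.1234 ≈ 1.196 μg/mL.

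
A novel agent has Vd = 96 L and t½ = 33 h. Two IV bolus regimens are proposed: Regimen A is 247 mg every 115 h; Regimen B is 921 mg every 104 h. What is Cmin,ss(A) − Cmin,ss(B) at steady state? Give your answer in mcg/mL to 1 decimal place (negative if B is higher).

-1.0 mcg/mL

Regimen A: f = (1/2)^(115/33) ≈ 0.0893; Cmin,ss = (247/96)·f/(1−f) ≈ 0.252 mcg/mL.
Regimen B: f = (1/2)^(104/33) ≈ 0.1125; Cmin,ss = (921/96)·f/(1−f) ≈ 1.216 mcg/mL.
Difference ≈ 0.252 − 1.216 ≈ -0.964 mcg/mL.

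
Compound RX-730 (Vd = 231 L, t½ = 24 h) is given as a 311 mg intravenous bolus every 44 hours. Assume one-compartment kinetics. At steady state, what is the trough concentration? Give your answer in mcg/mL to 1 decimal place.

k = ln2/t½ = ln2/24 ≈ 0.028881 h⁻¹; fraction remaining f = e^(−kτ) = e^(−0.028881×44) ≈ 0.2806.
At steady state, accumulation factor R = 1/(1 − e^(−kτ)) ≈ 1.3900.
Each bolus raises the concentration by D/Vd = 311/231 ≈ 1.346 mcg/mL.
Cmax,ss = C₀/(1 − f) ≈ 1.346/0.7194 ≈ 1.871 mcg/mL.
One interval later, Cmin,ss = Cmax,ss·e^(−kτ) ≈ 1.871 × 0.2806 ≈ 0.525 mcg/mL.

0.5 mcg/mL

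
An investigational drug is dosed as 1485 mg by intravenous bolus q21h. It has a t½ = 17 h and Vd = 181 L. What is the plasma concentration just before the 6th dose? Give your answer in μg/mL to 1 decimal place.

f = (1/2)^(τ/t½) = (1/2)^(21/17) ≈ 0.4248.
C₀ = D/Vd = 1485/181 ≈ 8.204 μg/mL.
Before the 6th dose, 5 doses have been given. Superposition: Cmin = C₀·(f + f² + … + f^5).
≈ 8.204 × (0.4248 + 0.1805 + 0.0767 + 0.0326 + 0.0138) ≈ 8.204 × 0.7284 ≈ 5.976 μg/mL.

6.0 μg/mL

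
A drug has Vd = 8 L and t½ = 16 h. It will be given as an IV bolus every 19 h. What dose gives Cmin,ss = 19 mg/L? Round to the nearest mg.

τ/t½ = 19/16 ≈ 1.1875, so f = (1/2)^(19/16) ≈ 0.439063.
Cmin,ss = (D/Vd)·f/(1−f), so D = Cmin,ss·Vd·(1−f)/f.
D = 19 × 8 × (1−f)/f ≈ 19 × 8 × 1.27758 ≈ 194.19 mg.

194 mg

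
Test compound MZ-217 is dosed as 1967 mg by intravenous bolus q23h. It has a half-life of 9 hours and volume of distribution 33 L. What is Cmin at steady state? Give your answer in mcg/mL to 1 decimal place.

k = ln2/t½ = ln2/9 ≈ 0.077016 h⁻¹; fraction remaining f = e^(−kτ) = e^(−0.077016×23) ≈ 0.1701.
Each bolus raises the concentration by D/Vd = 1967/33 ≈ 59.606 mcg/mL.
Steady-state trough Cmin,ss = C₀·f/(1−f) ≈ 59.606 × 0.1701/0.8299 ≈ 12.217 mcg/mL.

12.2 mcg/mL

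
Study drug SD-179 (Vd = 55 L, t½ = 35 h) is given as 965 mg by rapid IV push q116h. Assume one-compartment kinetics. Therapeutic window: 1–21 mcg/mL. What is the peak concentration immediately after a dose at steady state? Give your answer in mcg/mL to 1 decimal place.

Over one 116-h interval, 116/35 ≈ 3.3143 half-lives elapse, leaving f ≈ 0.1005 of each dose.
At steady state, accumulation factor R = 1/(1 − e^(−kτ)) ≈ 1.1117.
Single-dose peak C₀ = D/Vd = 965/55 ≈ 17.545 mcg/mL.
Steady-state peak Cmax,ss = C₀·R ≈ 17.545 × 1.1117 ≈ 19.505 mcg/mL.
Peak 19.5 mcg/mL vs MTC 21 mcg/mL: below toxic threshold.

19.5 mcg/mL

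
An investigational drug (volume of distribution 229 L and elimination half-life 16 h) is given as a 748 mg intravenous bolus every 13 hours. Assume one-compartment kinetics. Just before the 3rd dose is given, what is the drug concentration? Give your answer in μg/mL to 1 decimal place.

2.9 μg/mL

f = (1/2)^(τ/t½) = (1/2)^(13/16) ≈ 0.5694.
C₀ = D/Vd = 748/229 ≈ 3.266 μg/mL.
Before the 3rd dose, 2 doses have been given. Superposition: Cmin = C₀·(f + f²).
≈ 3.266 × (0.5694 + 0.3242) ≈ 3.266 × 0.8936 ≈ 2.918 μg/mL.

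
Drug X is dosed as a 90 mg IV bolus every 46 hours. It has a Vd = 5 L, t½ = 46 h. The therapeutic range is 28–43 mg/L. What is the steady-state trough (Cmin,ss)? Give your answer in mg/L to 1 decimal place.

18.0 mg/L

τ = 46 h = 1 half-life, so f = (1/2)^1 = 0.5.
Accumulation ratio R = 1/(1 − f) = 1/0.5 = 2/1.
Single-dose peak C₀ = D/Vd = 90/5 = 18 mg/L.
Steady-state peak Cmax,ss = C₀·R = 18 × 2/1 ≈ 36.000 mg/L.
Steady-state trough Cmin,ss = Cmax,ss·f ≈ 36.000 × 0.5 ≈ 18.000 mg/L.
Trough 18.0 mg/L vs MEC 28 mg/L: subtherapeutic.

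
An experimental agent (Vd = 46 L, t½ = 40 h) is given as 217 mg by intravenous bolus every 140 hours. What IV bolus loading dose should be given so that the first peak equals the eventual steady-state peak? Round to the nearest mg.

f = (1/2)^(140/40) ≈ 0.088388; accumulation ratio R = 1/(1−f) ≈ 1.09696.
Loading dose to hit Cmax,ss on first dose: D_load = D_maint·R ≈ 217 × 1.09696 ≈ 238.04 mg.

238 mg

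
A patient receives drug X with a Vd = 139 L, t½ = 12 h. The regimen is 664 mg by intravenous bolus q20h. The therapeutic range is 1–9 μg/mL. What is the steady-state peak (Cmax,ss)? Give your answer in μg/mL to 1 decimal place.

k = ln2/t½ = ln2/12 ≈ 0.057762 h⁻¹; fraction remaining f = e^(−kτ) = e^(−0.057762×20) ≈ 0.3150.
Accumulation ratio R = 1/(1 − f) ≈ 1/0.6850 ≈ 1.4599.
Single-dose peak C₀ = D/Vd = 664/139 ≈ 4.777 μg/mL.
Cmax,ss = C₀/(1 − f) ≈ 4.777/0.6850 ≈ 6.974 μg/mL.
Peak 7.0 μg/mL vs MTC 9 μg/mL: below toxic threshold.

7.0 μg/mL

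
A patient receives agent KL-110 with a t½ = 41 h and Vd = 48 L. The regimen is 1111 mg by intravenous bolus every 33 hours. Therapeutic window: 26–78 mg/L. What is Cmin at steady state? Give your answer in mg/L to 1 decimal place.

Over one 33-h interval, 33/41 ≈ 0.80488 half-lives elapse, leaving f ≈ 0.5724 of each dose.
At steady state, accumulation factor R = 1/(1 − e^(−kτ)) ≈ 2.3386.
Single-dose peak C₀ = D/Vd = 1111/48 ≈ 23.146 mg/L.
Cmax,ss = C₀/(1 − f) ≈ 23.146/0.4276 ≈ 54.130 mg/L.
One interval later, Cmin,ss = Cmax,ss·e^(−kτ) ≈ 54.130 × 0.5724 ≈ 30.984 mg/L.
Trough 31.0 mg/L vs MEC 26 mg/L: adequate.

31.0 mg/L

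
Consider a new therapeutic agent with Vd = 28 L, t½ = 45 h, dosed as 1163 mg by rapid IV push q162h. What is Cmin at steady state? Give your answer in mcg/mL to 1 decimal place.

3.7 mcg/mL

τ/t½ = 162/45 ≈ 3.6, so fraction remaining f = (1/2)^(162/45) ≈ 0.0825.
Accumulation ratio R = 1/(1 − f) ≈ 1/0.9175 ≈ 1.0899.
Each bolus raises the concentration by D/Vd = 1163/28 ≈ 41.536 mcg/mL.
Steady-state peak Cmax,ss = C₀·R ≈ 41.536 × 1.0899 ≈ 45.270 mcg/mL.
Steady-state trough Cmin,ss = Cmax,ss·f ≈ 45.270 × 0.0825 ≈ 3.735 mcg/mL.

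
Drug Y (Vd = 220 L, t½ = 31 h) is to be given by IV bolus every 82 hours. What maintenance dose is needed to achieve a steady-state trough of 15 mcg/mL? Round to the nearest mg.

τ/t½ = 82/31 ≈ 2.6452, so f = (1/2)^(82/31) ≈ 0.159855.
Cmin,ss = (D/Vd)·f/(1−f), so D = Cmin,ss·Vd·(1−f)/f.
D = 15 × 220 × (1−f)/f ≈ 15 × 220 × 5.25567 ≈ 17343.71 mg.

17344 mg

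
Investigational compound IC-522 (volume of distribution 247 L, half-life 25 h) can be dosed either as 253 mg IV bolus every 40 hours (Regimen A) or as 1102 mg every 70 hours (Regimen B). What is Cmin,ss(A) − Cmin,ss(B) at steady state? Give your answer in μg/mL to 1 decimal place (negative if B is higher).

Regimen A: f = (1/2)^(40/25) ≈ 0.3299; Cmin,ss = (253/247)·f/(1−f) ≈ 0.504 μg/mL.
Regimen B: f = (1/2)^(70/25) ≈ 0.1436; Cmin,ss = (1102/247)·f/(1−f) ≈ 0.748 μg/mL.
Difference ≈ 0.504 − 0.748 ≈ -0.244 μg/mL.

-0.2 μg/mL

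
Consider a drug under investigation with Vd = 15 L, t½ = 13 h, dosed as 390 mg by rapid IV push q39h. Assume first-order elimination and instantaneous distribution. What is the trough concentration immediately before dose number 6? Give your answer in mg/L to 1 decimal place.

3.7 mg/L

f = (1/2)^(τ/t½) = (1/2)^(39/13) ≈ 0.1250.
C₀ = D/Vd = 390/15 ≈ 26.000 mg/L.
Before the 6th dose, 5 doses have been given. Superposition: Cmin = C₀·(f + f² + … + f^5).
≈ 26.000 × (0.1250 + 0.0156 + 0.0020 + 0.0002 + 0.0000) ≈ 26.000 × 0.1428 ≈ 3.713 mg/L.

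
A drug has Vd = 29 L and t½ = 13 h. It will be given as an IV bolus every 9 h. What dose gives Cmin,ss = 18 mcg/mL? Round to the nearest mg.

321 mg

τ/t½ = 9/13 ≈ 0.69231, so f = (1/2)^(9/13) ≈ 0.618863.
Cmin,ss = (D/Vd)·f/(1−f), so D = Cmin,ss·Vd·(1−f)/f.
D = 18 × 29 × (1−f)/f ≈ 18 × 29 × 0.61587 ≈ 321.48 mg.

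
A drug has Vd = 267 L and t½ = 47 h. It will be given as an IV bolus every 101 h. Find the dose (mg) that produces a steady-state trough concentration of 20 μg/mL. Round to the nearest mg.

18343 mg

τ/t½ = 101/47 ≈ 2.1489, so f = (1/2)^(101/47) ≈ 0.225479.
Cmin,ss = (D/Vd)·f/(1−f), so D = Cmin,ss·Vd·(1−f)/f.
D = 20 × 267 × (1−f)/f ≈ 20 × 267 × 3.43500 ≈ 18342.90 mg.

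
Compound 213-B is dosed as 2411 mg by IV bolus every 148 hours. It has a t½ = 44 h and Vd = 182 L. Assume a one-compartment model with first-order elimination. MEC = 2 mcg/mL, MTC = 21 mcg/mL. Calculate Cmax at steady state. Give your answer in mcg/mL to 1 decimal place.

k = ln2/t½ = ln2/44 ≈ 0.015753 h⁻¹; fraction remaining f = e^(−kτ) = e^(−0.015753×148) ≈ 0.0972.
At steady state, accumulation factor R = 1/(1 − e^(−kτ)) ≈ 1.1077.
Each bolus raises the concentration by D/Vd = 2411/182 ≈ 13.247 mcg/mL.
Cmax,ss = C₀/(1 − f) ≈ 13.247/0.9028 ≈ 14.673 mcg/mL.
Peak 14.7 mcg/mL vs MTC 21 mcg/mL: below toxic threshold.

14.7 mcg/mL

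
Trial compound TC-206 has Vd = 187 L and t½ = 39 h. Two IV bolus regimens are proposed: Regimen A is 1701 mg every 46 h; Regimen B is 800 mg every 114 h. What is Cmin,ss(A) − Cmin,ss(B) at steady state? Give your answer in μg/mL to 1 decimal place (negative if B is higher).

6.5 μg/mL

Regimen A: f = (1/2)^(46/39) ≈ 0.4415; Cmin,ss = (1701/187)·f/(1−f) ≈ 7.191 μg/mL.
Regimen B: f = (1/2)^(114/39) ≈ 0.1318; Cmin,ss = (800/187)·f/(1−f) ≈ 0.649 μg/mL.
Difference ≈ 7.191 − 0.649 ≈ 6.542 μg/mL.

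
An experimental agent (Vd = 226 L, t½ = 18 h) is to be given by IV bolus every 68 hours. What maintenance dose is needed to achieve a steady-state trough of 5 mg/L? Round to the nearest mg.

τ/t½ = 68/18 ≈ 3.7778, so f = (1/2)^(68/18) ≈ 0.072908.
Cmin,ss = (D/Vd)·f/(1−f), so D = Cmin,ss·Vd·(1−f)/f.
D = 5 × 226 × (1−f)/f ≈ 5 × 226 × 12.71592 ≈ 14368.99 mg.

14369 mg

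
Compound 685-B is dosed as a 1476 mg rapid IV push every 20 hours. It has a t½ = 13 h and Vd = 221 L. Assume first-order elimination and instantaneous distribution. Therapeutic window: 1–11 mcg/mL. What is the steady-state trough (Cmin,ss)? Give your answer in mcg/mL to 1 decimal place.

3.5 mcg/mL

k = ln2/t½ = ln2/13 ≈ 0.053319 h⁻¹; fraction remaining f = e^(−kτ) = e^(−0.053319×20) ≈ 0.3443.
Each bolus raises the concentration by D/Vd = 1476/221 ≈ 6.679 mcg/mL.
Steady-state trough Cmin,ss = C₀·f/(1−f) ≈ 6.679 × 0.3443/0.6557 ≈ 3.507 mcg/mL.
Trough 3.5 mcg/mL vs MEC 1 mcg/mL: adequate.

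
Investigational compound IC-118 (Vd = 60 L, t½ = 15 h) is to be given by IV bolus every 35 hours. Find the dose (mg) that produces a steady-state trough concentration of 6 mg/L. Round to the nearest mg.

1454 mg

τ/t½ = 35/15 ≈ 2.3333, so f = (1/2)^(35/15) ≈ 0.198425.
Cmin,ss = (D/Vd)·f/(1−f), so D = Cmin,ss·Vd·(1−f)/f.
D = 6 × 60 × (1−f)/f ≈ 6 × 60 × 4.03969 ≈ 1454.29 mg.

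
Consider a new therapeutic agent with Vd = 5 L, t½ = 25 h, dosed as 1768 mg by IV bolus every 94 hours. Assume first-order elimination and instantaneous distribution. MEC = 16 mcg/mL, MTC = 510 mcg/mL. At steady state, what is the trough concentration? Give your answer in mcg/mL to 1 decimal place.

k = ln2/t½ = ln2/25 ≈ 0.027726 h⁻¹; fraction remaining f = e^(−kτ) = e^(−0.027726×94) ≈ 0.0738.
Single-dose peak C₀ = D/Vd = 1768/5 ≈ 353.600 mcg/mL.
Steady-state trough Cmin,ss = C₀·f/(1−f) ≈ 353.600 × 0.0738/0.9262 ≈ 28.175 mcg/mL.
Trough 28.2 mcg/mL vs MEC 16 mcg/mL: adequate.

28.2 mcg/mL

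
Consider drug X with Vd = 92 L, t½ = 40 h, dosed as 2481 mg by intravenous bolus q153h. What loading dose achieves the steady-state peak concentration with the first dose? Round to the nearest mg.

f = (1/2)^(153/40) ≈ 0.070560; accumulation ratio R = 1/(1−f) ≈ 1.07592.
Loading dose to hit Cmax,ss on first dose: D_load = D_maint·R ≈ 2481 × 1.07592 ≈ 2669.36 mg.

2669 mg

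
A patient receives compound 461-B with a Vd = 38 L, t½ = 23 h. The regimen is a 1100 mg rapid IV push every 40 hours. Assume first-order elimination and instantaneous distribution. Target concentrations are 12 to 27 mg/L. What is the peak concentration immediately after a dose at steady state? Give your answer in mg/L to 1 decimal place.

41.3 mg/L

τ/t½ = 40/23 ≈ 1.7391, so fraction remaining f = (1/2)^(40/23) ≈ 0.2996.
Accumulation ratio R = 1/(1 − f) ≈ 1/0.7004 ≈ 1.4278.
Single-dose peak C₀ = D/Vd = 1100/38 ≈ 28.947 mg/L.
Steady-state peak Cmax,ss = C₀·R ≈ 28.947 × 1.4278 ≈ 41.331 mg/L.
Peak 41.3 mg/L vs MTC 27 mg/L: exceeds toxic threshold.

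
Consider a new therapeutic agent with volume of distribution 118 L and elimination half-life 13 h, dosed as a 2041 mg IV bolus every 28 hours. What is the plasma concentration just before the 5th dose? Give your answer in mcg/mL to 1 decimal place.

5.0 mcg/mL

f = (1/2)^(τ/t½) = (1/2)^(28/13) ≈ 0.2247.
C₀ = D/Vd = 2041/118 ≈ 17.297 mcg/mL.
Before the 5th dose, 4 doses have been given. Superposition: Cmin = C₀·(f + f² + … + f^4).
≈ 17.297 × (0.2247 + 0.0505 + 0.0113 + 0.0025) ≈ 17.297 × 0.2890 ≈ 4.999 mcg/mL.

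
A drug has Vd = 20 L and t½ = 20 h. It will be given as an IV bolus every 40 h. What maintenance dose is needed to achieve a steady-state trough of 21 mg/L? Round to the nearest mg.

τ/t½ = 40/20 ≈ 2, so f = (1/2)^(40/20) ≈ 0.250000.
Cmin,ss = (D/Vd)·f/(1−f), so D = Cmin,ss·Vd·(1−f)/f.
D = 21 × 20 × (1−f)/f ≈ 21 × 20 × 3.00000 ≈ 1260.00 mg.

1260 mg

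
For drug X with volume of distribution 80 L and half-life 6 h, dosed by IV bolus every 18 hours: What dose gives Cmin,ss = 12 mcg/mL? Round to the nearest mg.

τ/t½ = 18/6 ≈ 3, so f = (1/2)^(18/6) ≈ 0.125000.
Cmin,ss = (D/Vd)·f/(1−f), so D = Cmin,ss·Vd·(1−f)/f.
D = 12 × 80 × (1−f)/f ≈ 12 × 80 × 7.00000 ≈ 6720.00 mg.

6720 mg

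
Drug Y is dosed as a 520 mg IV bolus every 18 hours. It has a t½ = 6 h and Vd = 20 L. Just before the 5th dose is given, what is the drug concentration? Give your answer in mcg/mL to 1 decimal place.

3.7 mcg/mL

f = (1/2)^(τ/t½) = (1/2)^(18/6) ≈ 0.1250.
C₀ = D/Vd = 520/20 ≈ 26.000 mcg/mL.
Before the 5th dose, 4 doses have been given. Superposition: Cmin = C₀·(f + f² + … + f^4).
≈ 26.000 × (0.1250 + 0.0156 + 0.0020 + 0.0002) ≈ 26.000 × 0.1428 ≈ 3.713 mcg/mL.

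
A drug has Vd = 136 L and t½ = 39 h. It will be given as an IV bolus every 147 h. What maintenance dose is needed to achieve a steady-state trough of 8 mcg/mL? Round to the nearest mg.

13747 mg

τ/t½ = 147/39 ≈ 3.7692, so f = (1/2)^(147/39) ≈ 0.073341.
Cmin,ss = (D/Vd)·f/(1−f), so D = Cmin,ss·Vd·(1−f)/f.
D = 8 × 136 × (1−f)/f ≈ 8 × 136 × 12.63494 ≈ 13746.81 mg.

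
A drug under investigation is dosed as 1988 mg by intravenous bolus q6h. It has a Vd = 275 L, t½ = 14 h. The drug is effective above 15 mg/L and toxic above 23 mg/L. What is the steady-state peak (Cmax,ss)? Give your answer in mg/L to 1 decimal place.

k = ln2/t½ = ln2/14 ≈ 0.049511 h⁻¹; fraction remaining f = e^(−kτ) = e^(−0.049511×6) ≈ 0.7430.
Accumulation ratio R = 1/(1 − f) ≈ 1/0.2570 ≈ 3.8911.
Single-dose peak C₀ = D/Vd = 1988/275 ≈ 7.229 mg/L.
Cmax,ss = C₀/(1 − f) ≈ 7.229/0.2570 ≈ 28.128 mg/L.
Peak 28.1 mg/L vs MTC 23 mg/L: exceeds toxic threshold.

28.1 mg/L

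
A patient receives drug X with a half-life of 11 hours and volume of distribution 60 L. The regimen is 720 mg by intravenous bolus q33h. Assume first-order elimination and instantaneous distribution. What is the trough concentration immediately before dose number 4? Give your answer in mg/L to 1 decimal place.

1.7 mg/L

f = (1/2)^(τ/t½) = (1/2)^(33/11) ≈ 0.1250.
C₀ = D/Vd = 720/60 ≈ 12.000 mg/L.
Before the 4th dose, 3 doses have been given. Superposition: Cmin = C₀·(f + f² + … + f^3).
≈ 12.000 × (0.1250 + 0.0156 + 0.0020) ≈ 12.000 × 0.1426 ≈ 1.711 mg/L.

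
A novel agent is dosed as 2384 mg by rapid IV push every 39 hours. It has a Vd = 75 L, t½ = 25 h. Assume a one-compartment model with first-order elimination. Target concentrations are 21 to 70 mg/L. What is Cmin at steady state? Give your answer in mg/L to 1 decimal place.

16.3 mg/L

τ/t½ = 39/25 ≈ 1.56, so fraction remaining f = (1/2)^(39/25) ≈ 0.3392.
Accumulation ratio R = 1/(1 − f) ≈ 1/0.6608 ≈ 1.5133.
Each bolus raises the concentration by D/Vd = 2384/75 ≈ 31.787 mg/L.
Steady-state peak Cmax,ss = C₀·R ≈ 31.787 × 1.5133 ≈ 48.103 mg/L.
One interval later, Cmin,ss = Cmax,ss·e^(−kτ) ≈ 48.103 × 0.3392 ≈ 16.317 mg/L.
Trough 16.3 mg/L vs MEC 21 mg/L: subtherapeutic.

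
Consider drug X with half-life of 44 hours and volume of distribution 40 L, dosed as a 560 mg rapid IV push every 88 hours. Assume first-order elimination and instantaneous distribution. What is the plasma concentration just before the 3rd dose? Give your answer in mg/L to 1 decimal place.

f = (1/2)^(τ/t½) = (1/2)^(88/44) ≈ 0.2500.
C₀ = D/Vd = 560/40 ≈ 14.000 mg/L.
Before the 3rd dose, 2 doses have been given. Superposition: Cmin = C₀·(f + f²).
≈ 14.000 × (0.2500 + 0.0625) ≈ 14.000 × 0.3125 ≈ 4.375 mg/L.

4.4 mg/L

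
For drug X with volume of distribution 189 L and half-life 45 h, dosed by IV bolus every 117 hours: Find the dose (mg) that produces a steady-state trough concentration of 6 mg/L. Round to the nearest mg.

5741 mg

τ/t½ = 117/45 ≈ 2.6, so f = (1/2)^(117/45) ≈ 0.164938.
Cmin,ss = (D/Vd)·f/(1−f), so D = Cmin,ss·Vd·(1−f)/f.
D = 6 × 189 × (1−f)/f ≈ 6 × 189 × 5.06288 ≈ 5741.31 mg.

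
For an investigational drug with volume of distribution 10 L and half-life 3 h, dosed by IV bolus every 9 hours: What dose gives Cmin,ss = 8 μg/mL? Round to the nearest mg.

τ/t½ = 9/3 ≈ 3, so f = (1/2)^(9/3) ≈ 0.125000.
Cmin,ss = (D/Vd)·f/(1−f), so D = Cmin,ss·Vd·(1−f)/f.
D = 8 × 10 × (1−f)/f ≈ 8 × 10 × 7.00000 ≈ 560.00 mg.

560 mg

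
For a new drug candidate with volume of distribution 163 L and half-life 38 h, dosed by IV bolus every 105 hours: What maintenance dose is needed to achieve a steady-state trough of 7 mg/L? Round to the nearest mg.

τ/t½ = 105/38 ≈ 2.7632, so f = (1/2)^(105/38) ≈ 0.147301.
Cmin,ss = (D/Vd)·f/(1−f), so D = Cmin,ss·Vd·(1−f)/f.
D = 7 × 163 × (1−f)/f ≈ 7 × 163 × 5.78882 ≈ 6605.04 mg.

6605 mg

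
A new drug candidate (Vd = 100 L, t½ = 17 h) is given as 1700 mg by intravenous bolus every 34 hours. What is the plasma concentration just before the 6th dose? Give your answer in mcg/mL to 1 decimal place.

f = (1/2)^(τ/t½) = (1/2)^(34/17) ≈ 0.2500.
C₀ = D/Vd = 1700/100 ≈ 17.000 mcg/mL.
Before the 6th dose, 5 doses have been given. Superposition: Cmin = C₀·(f + f² + … + f^5).
≈ 17.000 × (0.2500 + 0.0625 + 0.0156 + 0.0039 + 0.0010) ≈ 17.000 × 0.3330 ≈ 5.661 mcg/mL.

5.7 mcg/mL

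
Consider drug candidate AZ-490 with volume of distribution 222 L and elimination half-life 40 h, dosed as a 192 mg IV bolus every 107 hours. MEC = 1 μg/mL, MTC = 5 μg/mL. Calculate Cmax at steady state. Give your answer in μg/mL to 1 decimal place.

k = ln2/t½ = ln2/40 ≈ 0.017329 h⁻¹; fraction remaining f = e^(−kτ) = e^(−0.017329×107) ≈ 0.1566.
At steady state, accumulation factor R = 1/(1 − e^(−kτ)) ≈ 1.1857.
Each bolus raises the concentration by D/Vd = 192/222 ≈ 0.865 μg/mL.
Steady-state peak Cmax,ss = C₀·R ≈ 0.865 × 1.1857 ≈ 1.026 μg/mL.
Peak 1.0 μg/mL vs MTC 5 μg/mL: below toxic threshold.

1.0 μg/mL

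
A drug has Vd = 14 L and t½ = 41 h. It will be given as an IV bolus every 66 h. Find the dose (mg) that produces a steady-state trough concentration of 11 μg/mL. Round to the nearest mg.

316 mg

τ/t½ = 66/41 ≈ 1.6098, so f = (1/2)^(66/41) ≈ 0.327654.
Cmin,ss = (D/Vd)·f/(1−f), so D = Cmin,ss·Vd·(1−f)/f.
D = 11 × 14 × (1−f)/f ≈ 11 × 14 × 2.05200 ≈ 316.01 mg.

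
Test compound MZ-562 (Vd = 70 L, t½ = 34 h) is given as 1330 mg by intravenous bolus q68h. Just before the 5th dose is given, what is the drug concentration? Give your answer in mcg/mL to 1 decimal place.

f = (1/2)^(τ/t½) = (1/2)^(68/34) ≈ 0.2500.
C₀ = D/Vd = 1330/70 ≈ 19.000 mcg/mL.
Before the 5th dose, 4 doses have been given. Superposition: Cmin = C₀·(f + f² + … + f^4).
≈ 19.000 × (0.2500 + 0.0625 + 0.0156 + 0.0039) ≈ 19.000 × 0.3320 ≈ 6.308 mcg/mL.

6.3 mcg/mL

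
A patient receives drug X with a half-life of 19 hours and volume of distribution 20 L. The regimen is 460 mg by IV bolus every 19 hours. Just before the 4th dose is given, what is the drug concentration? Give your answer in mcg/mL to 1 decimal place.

20.1 mcg/mL

f = (1/2)^(τ/t½) = (1/2)^(19/19) ≈ 0.5000.
C₀ = D/Vd = 460/20 ≈ 23.000 mcg/mL.
Before the 4th dose, 3 doses have been given. Superposition: Cmin = C₀·(f + f² + … + f^3).
≈ 23.000 × (0.5000 + 0.2500 + 0.1250) ≈ 23.000 × 0.8750 ≈ 20.125 mcg/mL.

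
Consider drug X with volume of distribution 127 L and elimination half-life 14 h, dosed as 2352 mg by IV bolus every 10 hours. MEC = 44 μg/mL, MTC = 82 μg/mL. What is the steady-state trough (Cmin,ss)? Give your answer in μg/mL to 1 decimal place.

28.9 μg/mL

k = ln2/t½ = ln2/14 ≈ 0.049511 h⁻¹; fraction remaining f = e^(−kτ) = e^(−0.049511×10) ≈ 0.6095.
Single-dose peak C₀ = D/Vd = 2352/127 ≈ 18.520 μg/mL.
Steady-state trough Cmin,ss = C₀·f/(1−f) ≈ 18.520 × 0.6095/0.3905 ≈ 28.906 μg/mL.
Trough 28.9 μg/mL vs MEC 44 μg/mL: subtherapeutic.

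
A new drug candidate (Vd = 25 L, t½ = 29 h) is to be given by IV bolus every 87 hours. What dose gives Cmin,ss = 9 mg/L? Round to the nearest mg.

τ/t½ = 87/29 ≈ 3, so f = (1/2)^(87/29) ≈ 0.125000.
Cmin,ss = (D/Vd)·f/(1−f), so D = Cmin,ss·Vd·(1−f)/f.
D = 9 × 25 × (1−f)/f ≈ 9 × 25 × 7.00000 ≈ 1575.00 mg.

1575 mg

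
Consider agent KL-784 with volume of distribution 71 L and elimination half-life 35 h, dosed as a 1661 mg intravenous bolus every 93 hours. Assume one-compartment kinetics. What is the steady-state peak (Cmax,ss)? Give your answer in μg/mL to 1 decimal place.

Over one 93-h interval, 93/35 ≈ 2.6571 half-lives elapse, leaving f ≈ 0.1585 of each dose.
At steady state, accumulation factor R = 1/(1 − e^(−kτ)) ≈ 1.1884.
Each bolus raises the concentration by D/Vd = 1661/71 ≈ 23.394 μg/mL.
Steady-state peak Cmax,ss = C₀·R ≈ 23.394 × 1.1884 ≈ 27.801 μg/mL.

27.8 μg/mL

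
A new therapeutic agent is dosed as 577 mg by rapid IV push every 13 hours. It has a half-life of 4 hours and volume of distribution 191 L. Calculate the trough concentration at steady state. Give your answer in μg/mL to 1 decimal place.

k = ln2/t½ = ln2/4 ≈ 0.173287 h⁻¹; fraction remaining f = e^(−kτ) = e^(−0.173287×13) ≈ 0.1051.
Single-dose peak C₀ = D/Vd = 577/191 ≈ 3.021 μg/mL.
Steady-state trough Cmin,ss = C₀·f/(1−f) ≈ 3.021 × 0.1051/0.8949 ≈ 0.355 μg/mL.

0.4 μg/mL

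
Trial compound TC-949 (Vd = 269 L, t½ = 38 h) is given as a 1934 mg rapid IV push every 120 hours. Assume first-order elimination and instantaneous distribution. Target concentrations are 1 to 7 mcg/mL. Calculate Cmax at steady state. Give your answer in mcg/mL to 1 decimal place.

8.1 mcg/mL

k = ln2/t½ = ln2/38 ≈ 0.018241 h⁻¹; fraction remaining f = e^(−kτ) = e^(−0.018241×120) ≈ 0.1120.
Accumulation ratio R = 1/(1 − f) ≈ 1/0.8880 ≈ 1.1261.
Each bolus raises the concentration by D/Vd = 1934/269 ≈ 7.190 mcg/mL.
Cmax,ss = C₀/(1 − f) ≈ 7.190/0.8880 ≈ 8.097 mcg/mL.
Peak 8.1 mcg/mL vs MTC 7 mcg/mL: exceeds toxic threshold.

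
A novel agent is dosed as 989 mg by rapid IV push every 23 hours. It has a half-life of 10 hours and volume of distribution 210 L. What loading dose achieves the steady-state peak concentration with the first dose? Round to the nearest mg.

f = (1/2)^(23/10) ≈ 0.203063; accumulation ratio R = 1/(1−f) ≈ 1.25480.
Loading dose to hit Cmax,ss on first dose: D_load = D_maint·R ≈ 989 × 1.25480 ≈ 1241.00 mg.

1241 mg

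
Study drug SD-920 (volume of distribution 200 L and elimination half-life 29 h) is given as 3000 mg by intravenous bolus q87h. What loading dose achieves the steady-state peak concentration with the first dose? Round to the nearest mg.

3429 mg

f = (1/2)^(87/29) ≈ 0.125000; accumulation ratio R = 1/(1−f) ≈ 1.14286.
Loading dose to hit Cmax,ss on first dose: D_load = D_maint·R ≈ 3000 × 1.14286 ≈ 3428.58 mg.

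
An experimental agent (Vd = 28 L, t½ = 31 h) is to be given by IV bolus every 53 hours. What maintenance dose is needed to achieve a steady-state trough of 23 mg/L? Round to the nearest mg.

1462 mg

τ/t½ = 53/31 ≈ 1.7097, so f = (1/2)^(53/31) ≈ 0.305728.
Cmin,ss = (D/Vd)·f/(1−f), so D = Cmin,ss·Vd·(1−f)/f.
D = 23 × 28 × (1−f)/f ≈ 23 × 28 × 2.27088 ≈ 1462.45 mg.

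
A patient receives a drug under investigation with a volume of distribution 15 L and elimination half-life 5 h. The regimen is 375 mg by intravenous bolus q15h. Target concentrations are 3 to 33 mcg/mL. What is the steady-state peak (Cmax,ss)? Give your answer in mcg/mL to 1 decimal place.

28.6 mcg/mL

The dosing interval is 3 half-lives, so f = 2^(−3) = 0.125.
At steady state, R = 1/(1 − 0.125) = 8/7.
Single-dose peak C₀ = D/Vd = 375/15 = 25 mcg/mL.
Steady-state peak Cmax,ss = C₀·R = 25 × 8/7 ≈ 28.571 mcg/mL.
Peak 28.6 mcg/mL vs MTC 33 mcg/mL: below toxic threshold.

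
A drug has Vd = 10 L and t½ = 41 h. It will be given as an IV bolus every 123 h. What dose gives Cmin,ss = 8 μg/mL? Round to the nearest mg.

τ/t½ = 123/41 ≈ 3, so f = (1/2)^(123/41) ≈ 0.125000.
Cmin,ss = (D/Vd)·f/(1−f), so D = Cmin,ss·Vd·(1−f)/f.
D = 8 × 10 × (1−f)/f ≈ 8 × 10 × 7.00000 ≈ 560.00 mg.

560 mg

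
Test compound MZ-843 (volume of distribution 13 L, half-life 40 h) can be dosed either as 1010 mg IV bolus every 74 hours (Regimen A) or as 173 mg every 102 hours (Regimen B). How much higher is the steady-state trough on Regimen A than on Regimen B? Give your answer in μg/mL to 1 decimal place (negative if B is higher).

Regimen A: f = (1/2)^(74/40) ≈ 0.2774; Cmin,ss = (1010/13)·f/(1−f) ≈ 29.825 μg/mL.
Regimen B: f = (1/2)^(102/40) ≈ 0.1708; Cmin,ss = (173/13)·f/(1−f) ≈ 2.741 μg/mL.
Difference ≈ 29.825 − 2.741 ≈ 27.084 μg/mL.

27.1 μg/mL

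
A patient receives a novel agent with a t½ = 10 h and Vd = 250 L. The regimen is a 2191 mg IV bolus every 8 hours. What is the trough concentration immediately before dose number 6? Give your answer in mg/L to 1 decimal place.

11.1 mg/L

f = (1/2)^(τ/t½) = (1/2)^(8/10) ≈ 0.5743.
C₀ = D/Vd = 2191/250 ≈ 8.764 mg/L.
Before the 6th dose, 5 doses have been given. Superposition: Cmin = C₀·(f + f² + … + f^5).
≈ 8.764 × (0.5743 + 0.3298 + 0.1894 + 0.1088 + 0.0625) ≈ 8.764 × 1.2648 ≈ 11.085 mg/L.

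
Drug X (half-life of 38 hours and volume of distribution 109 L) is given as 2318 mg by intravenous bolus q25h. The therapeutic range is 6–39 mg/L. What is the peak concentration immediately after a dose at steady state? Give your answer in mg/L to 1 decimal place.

58.1 mg/L

k = ln2/t½ = ln2/38 ≈ 0.018241 h⁻¹; fraction remaining f = e^(−kτ) = e^(−0.018241×25) ≈ 0.6338.
At steady state, accumulation factor R = 1/(1 − e^(−kτ)) ≈ 2.7307.
Each bolus raises the concentration by D/Vd = 2318/109 ≈ 21.266 mg/L.
Steady-state peak Cmax,ss = C₀·R ≈ 21.266 × 2.7307 ≈ 58.071 mg/L.
Peak 58.1 mg/L vs MTC 39 mg/L: exceeds toxic threshold.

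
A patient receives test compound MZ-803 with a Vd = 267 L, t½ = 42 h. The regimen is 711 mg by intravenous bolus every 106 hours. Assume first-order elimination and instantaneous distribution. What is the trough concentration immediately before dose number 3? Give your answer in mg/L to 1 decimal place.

0.5 mg/L

f = (1/2)^(τ/t½) = (1/2)^(106/42) ≈ 0.1739.
C₀ = D/Vd = 711/267 ≈ 2.663 mg/L.
Before the 3rd dose, 2 doses have been given. Superposition: Cmin = C₀·(f + f²).
≈ 2.663 × (0.1739 + 0.0302) ≈ 2.663 × 0.2041 ≈ 0.544 mg/L.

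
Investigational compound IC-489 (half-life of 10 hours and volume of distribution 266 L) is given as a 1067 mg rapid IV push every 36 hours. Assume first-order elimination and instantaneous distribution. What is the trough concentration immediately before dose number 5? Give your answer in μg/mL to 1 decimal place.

0.4 μg/mL

f = (1/2)^(τ/t½) = (1/2)^(36/10) ≈ 0.0825.
C₀ = D/Vd = 1067/266 ≈ 4.011 μg/mL.
Before the 5th dose, 4 doses have been given. Superposition: Cmin = C₀·(f + f² + … + f^4).
≈ 4.011 × (0.0825 + 0.0068 + 0.0006 + 0.0000) ≈ 4.011 × 0.0899 ≈ 0.361 μg/mL.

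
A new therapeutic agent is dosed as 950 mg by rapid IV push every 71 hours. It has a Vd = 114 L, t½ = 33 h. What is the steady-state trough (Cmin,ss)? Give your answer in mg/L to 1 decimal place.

2.4 mg/L

k = ln2/t½ = ln2/33 ≈ 0.021004 h⁻¹; fraction remaining f = e^(−kτ) = e^(−0.021004×71) ≈ 0.2251.
Accumulation ratio R = 1/(1 − f) ≈ 1/0.7749 ≈ 1.2905.
Each bolus raises the concentration by D/Vd = 950/114 ≈ 8.333 mg/L.
Cmax,ss = C₀/(1 − f) ≈ 8.333/0.7749 ≈ 10.754 mg/L.
One interval later, Cmin,ss = Cmax,ss·e^(−kτ) ≈ 10.754 × 0.2251 ≈ 2.421 mg/L.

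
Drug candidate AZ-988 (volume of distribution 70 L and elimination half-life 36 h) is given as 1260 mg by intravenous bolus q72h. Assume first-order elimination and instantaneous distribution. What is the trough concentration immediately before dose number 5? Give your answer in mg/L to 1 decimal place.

6.0 mg/L

f = (1/2)^(τ/t½) = (1/2)^(72/36) ≈ 0.2500.
C₀ = D/Vd = 1260/70 ≈ 18.000 mg/L.
Before the 5th dose, 4 doses have been given. Superposition: Cmin = C₀·(f + f² + … + f^4).
≈ 18.000 × (0.2500 + 0.0625 + 0.0156 + 0.0039) ≈ 18.000 × 0.3320 ≈ 5.976 mg/L.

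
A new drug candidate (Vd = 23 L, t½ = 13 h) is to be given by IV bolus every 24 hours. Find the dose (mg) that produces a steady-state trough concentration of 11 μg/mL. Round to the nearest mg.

657 mg

τ/t½ = 24/13 ≈ 1.8462, so f = (1/2)^(24/13) ≈ 0.278133.
Cmin,ss = (D/Vd)·f/(1−f), so D = Cmin,ss·Vd·(1−f)/f.
D = 11 × 23 × (1−f)/f ≈ 11 × 23 × 2.59540 ≈ 656.64 mg.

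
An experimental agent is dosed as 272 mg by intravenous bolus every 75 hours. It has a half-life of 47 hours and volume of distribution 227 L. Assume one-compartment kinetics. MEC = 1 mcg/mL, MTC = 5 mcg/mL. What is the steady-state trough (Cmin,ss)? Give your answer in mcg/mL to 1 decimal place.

0.6 mcg/mL

τ/t½ = 75/47 ≈ 1.5957, so fraction remaining f = (1/2)^(75/47) ≈ 0.3309.
Accumulation ratio R = 1/(1 − f) ≈ 1/0.6691 ≈ 1.4945.
Single-dose peak C₀ = D/Vd = 272/227 ≈ 1.198 mcg/mL.
Steady-state peak Cmax,ss = C₀·R ≈ 1.198 × 1.4945 ≈ 1.790 mcg/mL.
One interval later, Cmin,ss = Cmax,ss·e^(−kτ) ≈ 1.790 × 0.3309 ≈ 0.592 mcg/mL.
Trough 0.6 mcg/mL vs MEC 1 mcg/mL: subtherapeutic.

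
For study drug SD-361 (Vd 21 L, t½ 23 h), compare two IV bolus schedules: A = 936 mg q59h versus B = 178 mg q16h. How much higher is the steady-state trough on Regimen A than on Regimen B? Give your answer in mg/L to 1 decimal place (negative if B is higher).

-4.6 mg/L

Regimen A: f = (1/2)^(59/23) ≈ 0.1690; Cmin,ss = (936/21)·f/(1−f) ≈ 9.064 mg/L.
Regimen B: f = (1/2)^(16/23) ≈ 0.6174; Cmin,ss = (178/21)·f/(1−f) ≈ 13.678 mg/L.
Difference ≈ 9.064 − 13.678 ≈ -4.614 mg/L.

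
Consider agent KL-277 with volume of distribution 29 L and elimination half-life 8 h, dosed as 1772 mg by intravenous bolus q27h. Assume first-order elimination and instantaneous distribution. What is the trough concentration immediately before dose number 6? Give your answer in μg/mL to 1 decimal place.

f = (1/2)^(τ/t½) = (1/2)^(27/8) ≈ 0.0964.
C₀ = D/Vd = 1772/29 ≈ 61.103 μg/mL.
Before the 6th dose, 5 doses have been given. Superposition: Cmin = C₀·(f + f² + … + f^5).
≈ 61.103 × (0.0964 + 0.0093 + 0.0009 + 0.0001 + 0.0000) ≈ 61.103 × 0.1067 ≈ 6.520 μg/mL.

6.5 μg/mL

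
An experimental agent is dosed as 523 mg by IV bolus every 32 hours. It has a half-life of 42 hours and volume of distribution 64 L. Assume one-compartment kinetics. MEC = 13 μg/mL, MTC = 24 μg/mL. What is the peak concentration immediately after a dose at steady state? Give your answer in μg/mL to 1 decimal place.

Over one 32-h interval, 32/42 ≈ 0.7619 half-lives elapse, leaving f ≈ 0.5897 of each dose.
At steady state, accumulation factor R = 1/(1 − e^(−kτ)) ≈ 2.4372.
Each bolus raises the concentration by D/Vd = 523/64 ≈ 8.172 μg/mL.
Steady-state peak Cmax,ss = C₀·R ≈ 8.172 × 2.4372 ≈ 19.917 μg/mL.
Peak 19.9 μg/mL vs MTC 24 μg/mL: below toxic threshold.

19.9 μg/mL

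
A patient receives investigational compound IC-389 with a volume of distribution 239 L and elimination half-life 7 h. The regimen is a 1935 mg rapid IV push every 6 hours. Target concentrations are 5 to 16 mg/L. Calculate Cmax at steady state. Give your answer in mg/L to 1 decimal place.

18.1 mg/L

τ/t½ = 6/7 ≈ 0.85714, so fraction remaining f = (1/2)^(6/7) ≈ 0.5520.
Accumulation ratio R = 1/(1 − f) ≈ 1/0.4480 ≈ 2.2321.
Single-dose peak C₀ = D/Vd = 1935/239 ≈ 8.096 mg/L.
Cmax,ss = C₀/(1 − f) ≈ 8.096/0.4480 ≈ 18.071 mg/L.
Peak 18.1 mg/L vs MTC 16 mg/L: exceeds toxic threshold.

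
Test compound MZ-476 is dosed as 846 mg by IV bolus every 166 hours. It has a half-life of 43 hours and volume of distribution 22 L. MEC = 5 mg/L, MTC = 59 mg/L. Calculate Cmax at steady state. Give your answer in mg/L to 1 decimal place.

k = ln2/t½ = ln2/43 ≈ 0.016120 h⁻¹; fraction remaining f = e^(−kτ) = e^(−0.016120×166) ≈ 0.0688.
At steady state, accumulation factor R = 1/(1 − e^(−kτ)) ≈ 1.0739.
Single-dose peak C₀ = D/Vd = 846/22 ≈ 38.455 mg/L.
Steady-state peak Cmax,ss = C₀·R ≈ 38.455 × 1.0739 ≈ 41.297 mg/L.
Peak 41.3 mg/L vs MTC 59 mg/L: below toxic threshold.

41.3 mg/L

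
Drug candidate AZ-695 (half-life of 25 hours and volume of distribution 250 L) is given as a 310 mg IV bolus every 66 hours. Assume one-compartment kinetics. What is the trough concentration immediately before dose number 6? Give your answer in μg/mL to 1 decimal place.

0.2 μg/mL

f = (1/2)^(τ/t½) = (1/2)^(66/25) ≈ 0.1604.
C₀ = D/Vd = 310/250 ≈ 1.240 μg/mL.
Before the 6th dose, 5 doses have been given. Superposition: Cmin = C₀·(f + f² + … + f^5).
≈ 1.240 × (0.1604 + 0.0257 + 0.0041 + 0.0007 + 0.0001) ≈ 1.240 × 0.1910 ≈ 0.237 μg/mL.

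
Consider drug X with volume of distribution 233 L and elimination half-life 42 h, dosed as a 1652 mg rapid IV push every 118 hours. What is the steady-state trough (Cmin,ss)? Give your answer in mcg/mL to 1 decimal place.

1.2 mcg/mL

k = ln2/t½ = ln2/42 ≈ 0.016504 h⁻¹; fraction remaining f = e^(−kτ) = e^(−0.016504×118) ≈ 0.1426.
Accumulation ratio R = 1/(1 − f) ≈ 1/0.8574 ≈ 1.1663.
Each bolus raises the concentration by D/Vd = 1652/233 ≈ 7.090 mcg/mL.
Steady-state peak Cmax,ss = C₀·R ≈ 7.090 × 1.1663 ≈ 8.269 mcg/mL.
One interval later, Cmin,ss = Cmax,ss·e^(−kτ) ≈ 8.269 × 0.1426 ≈ 1.179 mcg/mL.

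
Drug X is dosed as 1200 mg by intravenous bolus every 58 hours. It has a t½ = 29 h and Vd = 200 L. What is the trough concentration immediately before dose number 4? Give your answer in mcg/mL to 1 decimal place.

f = (1/2)^(τ/t½) = (1/2)^(58/29) ≈ 0.2500.
C₀ = D/Vd = 1200/200 ≈ 6.000 mcg/mL.
Before the 4th dose, 3 doses have been given. Superposition: Cmin = C₀·(f + f² + … + f^3).
≈ 6.000 × (0.2500 + 0.0625 + 0.0156) ≈ 6.000 × 0.3281 ≈ 1.969 mcg/mL.

2.0 mcg/mL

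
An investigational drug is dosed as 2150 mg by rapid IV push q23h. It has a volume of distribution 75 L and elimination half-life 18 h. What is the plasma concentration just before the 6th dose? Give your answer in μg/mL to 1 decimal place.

f = (1/2)^(τ/t½) = (1/2)^(23/18) ≈ 0.4124.
C₀ = D/Vd = 2150/75 ≈ 28.667 μg/mL.
Before the 6th dose, 5 doses have been given. Superposition: Cmin = C₀·(f + f² + … + f^5).
≈ 28.667 × (0.4124 + 0.1701 + 0.0701 + 0.0289 + 0.0119) ≈ 28.667 × 0.6934 ≈ 19.878 μg/mL.

19.9 μg/mL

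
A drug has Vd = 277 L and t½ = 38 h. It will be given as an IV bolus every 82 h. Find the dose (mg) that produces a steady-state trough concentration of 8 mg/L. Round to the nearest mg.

τ/t½ = 82/38 ≈ 2.1579, so f = (1/2)^(82/38) ≈ 0.224083.
Cmin,ss = (D/Vd)·f/(1−f), so D = Cmin,ss·Vd·(1−f)/f.
D = 8 × 277 × (1−f)/f ≈ 8 × 277 × 3.46263 ≈ 7673.19 mg.

7673 mg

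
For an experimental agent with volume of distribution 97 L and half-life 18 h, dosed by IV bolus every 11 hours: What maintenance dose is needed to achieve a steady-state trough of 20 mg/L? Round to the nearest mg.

τ/t½ = 11/18 ≈ 0.61111, so f = (1/2)^(11/18) ≈ 0.654692.
Cmin,ss = (D/Vd)·f/(1−f), so D = Cmin,ss·Vd·(1−f)/f.
D = 20 × 97 × (1−f)/f ≈ 20 × 97 × 0.52744 ≈ 1023.23 mg.

1023 mg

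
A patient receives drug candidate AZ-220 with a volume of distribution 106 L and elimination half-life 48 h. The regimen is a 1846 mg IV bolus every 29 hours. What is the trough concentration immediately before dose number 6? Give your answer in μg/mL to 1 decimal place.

29.4 μg/mL

f = (1/2)^(τ/t½) = (1/2)^(29/48) ≈ 0.6579.
C₀ = D/Vd = 1846/106 ≈ 17.415 μg/mL.
Before the 6th dose, 5 doses have been given. Superposition: Cmin = C₀·(f + f² + … + f^5).
≈ 17.415 × (0.6579 + 0.4328 + 0.2848 + 0.1873 + 0.1233) ≈ 17.415 × 1.6861 ≈ 29.363 μg/mL.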